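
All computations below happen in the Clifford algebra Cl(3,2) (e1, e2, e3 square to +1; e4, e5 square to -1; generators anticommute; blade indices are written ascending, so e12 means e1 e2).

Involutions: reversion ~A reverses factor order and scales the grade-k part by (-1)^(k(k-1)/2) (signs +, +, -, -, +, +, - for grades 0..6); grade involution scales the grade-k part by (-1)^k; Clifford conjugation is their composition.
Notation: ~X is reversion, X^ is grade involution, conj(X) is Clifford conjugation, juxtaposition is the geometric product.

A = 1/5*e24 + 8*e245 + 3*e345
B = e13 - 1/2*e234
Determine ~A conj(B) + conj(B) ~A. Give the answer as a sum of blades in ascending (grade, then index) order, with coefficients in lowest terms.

first term: -1/10*e3 - 3/2*e25 + 4*e35 - 3*e145 - 1/5*e1234 - 8*e12345
second term: -1/10*e3 + 3/2*e25 - 4*e35 + 3*e145 - 1/5*e1234 - 8*e12345
Answer: -1/5*e3 - 2/5*e1234 - 16*e12345


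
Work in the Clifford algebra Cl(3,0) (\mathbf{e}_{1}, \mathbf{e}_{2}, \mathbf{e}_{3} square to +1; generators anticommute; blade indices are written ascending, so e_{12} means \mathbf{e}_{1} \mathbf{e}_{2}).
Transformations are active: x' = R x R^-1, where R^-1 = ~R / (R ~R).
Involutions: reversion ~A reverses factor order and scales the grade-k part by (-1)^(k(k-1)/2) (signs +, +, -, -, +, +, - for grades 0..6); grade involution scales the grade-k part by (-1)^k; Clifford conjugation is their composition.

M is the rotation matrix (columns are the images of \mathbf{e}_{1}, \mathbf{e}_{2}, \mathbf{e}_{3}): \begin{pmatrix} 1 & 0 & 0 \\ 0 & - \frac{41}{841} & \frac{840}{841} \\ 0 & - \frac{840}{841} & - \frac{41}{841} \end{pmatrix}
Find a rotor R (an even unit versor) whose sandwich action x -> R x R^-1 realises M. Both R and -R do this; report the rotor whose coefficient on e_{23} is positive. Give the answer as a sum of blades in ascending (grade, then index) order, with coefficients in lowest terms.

Method: write R = a + b12*e_{12} + b13*e_{13} + b23*e_{23} with a^2 + b12^2 + b13^2 + b23^2 = 1 (so R^-1 = ~R). Expanding the columns R e_j ~R gives tr M = 4a^2 - 1 and, from the antisymmetric part, M21 - M12 = -4a*b12, M13 - M31 = 4a*b13, M32 - M23 = -4a*b23.
Here tr M = \frac{759}{841}, so a^2 = (1 + tr M)/4 = \frac{400}{841} and a = ±\frac{20}{29}. Taking a = \frac{20}{29}: M21 - M12 = 0, M13 - M31 = 0, M32 - M23 = -\frac{1680}{841}, giving b12 = 0, b13 = 0, b23 = \frac{21}{29}, i.e. R = \frac{20}{29} + \frac{21}{29} e_{23}.
Its e_{23} coefficient is already positive.
Answer: \frac{20}{29} + \frac{21}{29} e_{23}. Uniqueness: Spin(3) -> SO(3) maps R and -R to the same rotation of trace \frac{759}{841}; fixing the sign of the e_{23} coefficient removes the ambiguity.


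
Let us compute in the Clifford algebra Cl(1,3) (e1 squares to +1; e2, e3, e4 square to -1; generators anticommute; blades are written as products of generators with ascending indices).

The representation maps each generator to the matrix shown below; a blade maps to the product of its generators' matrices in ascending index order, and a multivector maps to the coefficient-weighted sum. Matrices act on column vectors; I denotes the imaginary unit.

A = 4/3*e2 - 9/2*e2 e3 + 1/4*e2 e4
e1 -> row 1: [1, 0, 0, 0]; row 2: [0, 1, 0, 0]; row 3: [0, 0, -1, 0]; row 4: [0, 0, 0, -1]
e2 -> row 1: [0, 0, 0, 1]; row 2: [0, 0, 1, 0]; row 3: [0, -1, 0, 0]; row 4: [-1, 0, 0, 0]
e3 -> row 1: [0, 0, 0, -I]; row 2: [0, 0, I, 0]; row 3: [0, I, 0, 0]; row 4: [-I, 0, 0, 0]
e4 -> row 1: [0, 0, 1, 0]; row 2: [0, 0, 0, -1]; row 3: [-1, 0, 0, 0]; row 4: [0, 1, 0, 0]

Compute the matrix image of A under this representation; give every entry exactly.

Bivector images (products of the table entries): rho(e2 e3) = rho(e2)rho(e3) = row 1: [-I, 0, 0, 0]; row 2: [0, I, 0, 0]; row 3: [0, 0, -I, 0]; row 4: [0, 0, 0, I]; rho(e2 e4) = rho(e2)rho(e4) = row 1: [0, 1, 0, 0]; row 2: [-1, 0, 0, 0]; row 3: [0, 0, 0, 1]; row 4: [0, 0, -1, 0].
M = (4/3)*rho(e2) + (-9/2)*rho(e2 e3) + (1/4)*rho(e2 e4), summed entrywise:
Answer: row 1: [9*I/2, 1/4, 0, 4/3]; row 2: [-1/4, -9*I/2, 4/3, 0]; row 3: [0, -4/3, 9*I/2, 1/4]; row 4: [-4/3, 0, -1/4, -9*I/2]


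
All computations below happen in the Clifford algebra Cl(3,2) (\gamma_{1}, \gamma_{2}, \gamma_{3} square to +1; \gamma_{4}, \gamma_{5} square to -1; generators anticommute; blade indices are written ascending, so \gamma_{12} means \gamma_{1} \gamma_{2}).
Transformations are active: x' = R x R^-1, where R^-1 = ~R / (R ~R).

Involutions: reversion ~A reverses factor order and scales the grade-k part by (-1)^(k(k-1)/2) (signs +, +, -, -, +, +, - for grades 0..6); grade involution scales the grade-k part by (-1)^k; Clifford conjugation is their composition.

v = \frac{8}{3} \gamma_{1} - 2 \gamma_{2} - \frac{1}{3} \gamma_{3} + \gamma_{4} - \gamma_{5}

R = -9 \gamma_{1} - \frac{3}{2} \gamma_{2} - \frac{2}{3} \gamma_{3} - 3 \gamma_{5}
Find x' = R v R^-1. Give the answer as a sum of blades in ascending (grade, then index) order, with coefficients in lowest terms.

~R = -9 \gamma_{1} - \frac{3}{2} \gamma_{2} - \frac{2}{3} \gamma_{3} - 3 \gamma_{5}, and R ~R = \frac{2689}{36}, so R^-1 = ~R / (\frac{2689}{36}).
R v = -\frac{214}{9} + 22 \gamma_{12} + \frac{43}{9} \gamma_{13} - 9 \gamma_{14} + 17 \gamma_{15} - \frac{5}{6} \gamma_{23} - \frac{3}{2} \gamma_{24} - \frac{9}{2} \gamma_{25} - \frac{2}{3} \gamma_{34} - \frac{1}{3} \gamma_{35} + 3 \gamma_{45}
Answer: \frac{24712}{8067} \gamma_{1} + \frac{7946}{2689} \gamma_{2} + \frac{6113}{8067} \gamma_{3} - \gamma_{4} + \frac{7825}{2689} \gamma_{5}


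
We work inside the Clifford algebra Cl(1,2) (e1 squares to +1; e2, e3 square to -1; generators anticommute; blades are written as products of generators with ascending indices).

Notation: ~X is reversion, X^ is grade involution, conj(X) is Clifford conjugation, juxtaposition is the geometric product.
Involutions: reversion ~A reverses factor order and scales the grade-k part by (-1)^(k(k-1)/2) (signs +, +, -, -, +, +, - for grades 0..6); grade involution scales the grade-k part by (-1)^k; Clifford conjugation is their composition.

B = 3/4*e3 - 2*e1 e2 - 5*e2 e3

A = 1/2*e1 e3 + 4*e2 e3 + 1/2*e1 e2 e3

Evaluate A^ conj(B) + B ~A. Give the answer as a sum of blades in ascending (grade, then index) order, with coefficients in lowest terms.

first term: -20 + 23/8*e1 + 3*e2 - e3 + 17/8*e1 e2 + 8*e1 e3 + e2 e3
second term: -20 - 23/8*e1 - 3*e2 + e3 - 17/8*e1 e2 - 8*e1 e3 - e2 e3
Answer: -40


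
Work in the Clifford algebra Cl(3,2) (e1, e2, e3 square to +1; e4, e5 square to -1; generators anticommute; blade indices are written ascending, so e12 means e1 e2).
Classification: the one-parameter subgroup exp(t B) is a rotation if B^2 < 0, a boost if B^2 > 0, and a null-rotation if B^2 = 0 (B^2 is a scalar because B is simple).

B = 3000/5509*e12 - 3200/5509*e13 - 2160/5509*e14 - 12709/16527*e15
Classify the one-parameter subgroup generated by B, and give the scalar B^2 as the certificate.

B^2 term by term: the squares give (3000/5509)^2*(e12)^2 + (-3200/5509)^2*(e13)^2 + (-2160/5509)^2*(e14)^2 + (-12709/16527)^2*(e15)^2 = 9000000/30349081*(-1) + 10240000/30349081*(-1) + 4665600/30349081*(+1) + 161518681/273141729*(+1) = 1/9 (each basis 2-blade squares to minus the product of its generators' squares); cross terms between blades sharing an index anticommute and cancel. So B^2 = 1/9.
Answer: boost, certificate B^2 = 1/9. No conjugation can change B^2 = 1/9; the sign gives the class.


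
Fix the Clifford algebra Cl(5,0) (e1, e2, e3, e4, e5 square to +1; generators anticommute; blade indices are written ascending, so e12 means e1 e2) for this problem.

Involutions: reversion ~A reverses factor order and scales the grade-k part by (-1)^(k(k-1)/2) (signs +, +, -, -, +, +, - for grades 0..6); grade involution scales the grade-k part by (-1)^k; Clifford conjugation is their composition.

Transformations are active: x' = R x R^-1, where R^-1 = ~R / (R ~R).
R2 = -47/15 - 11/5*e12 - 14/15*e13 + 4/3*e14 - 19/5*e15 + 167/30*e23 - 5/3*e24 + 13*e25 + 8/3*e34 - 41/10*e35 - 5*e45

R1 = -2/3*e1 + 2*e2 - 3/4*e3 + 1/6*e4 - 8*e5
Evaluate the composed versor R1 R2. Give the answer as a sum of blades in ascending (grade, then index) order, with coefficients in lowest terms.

Distribute over the terms of R1 (each basis-blade product reordered to ascending indices, repeated generators contracted through their squares):
(-2/3*e1) R2 = 94/45*e1 + 22/15*e2 + 28/45*e3 - 8/9*e4 + 38/15*e5 - 167/45*e123 + 10/9*e124 - 26/3*e125 - 16/9*e134 + 41/15*e135 + 10/3*e145
(2*e2) R2 = 22/5*e1 - 94/15*e2 + 167/15*e3 - 10/3*e4 + 26*e5 + 28/15*e123 - 8/3*e124 + 38/5*e125 + 16/3*e234 - 41/5*e235 - 10*e245
(-3/4*e3) R2 = -7/10*e1 + 167/40*e2 + 47/20*e3 - 2*e4 + 123/40*e5 + 33/20*e123 + e134 - 57/20*e135 - 5/4*e234 + 39/4*e235 + 15/4*e345
(1/6*e4) R2 = -2/9*e1 + 5/18*e2 - 4/9*e3 - 47/90*e4 - 5/6*e5 - 11/30*e124 - 7/45*e134 + 19/30*e145 + 167/180*e234 - 13/6*e245 + 41/60*e345
(-8*e5) R2 = -152/5*e1 + 104*e2 - 164/5*e3 - 40*e4 + 376/15*e5 + 88/5*e125 + 112/15*e135 - 32/3*e145 - 668/15*e235 + 40/3*e245 - 64/3*e345
Summing the partial products and collecting blades:
Answer: -149/6*e1 + 7463/72*e2 - 689/36*e3 - 4207/90*e4 + 6701/120*e5 - 7/36*e123 - 173/90*e124 + 248/15*e125 - 14/15*e134 + 147/20*e135 - 67/10*e145 + 451/90*e234 - 2579/60*e235 + 7/6*e245 - 169/10*e345


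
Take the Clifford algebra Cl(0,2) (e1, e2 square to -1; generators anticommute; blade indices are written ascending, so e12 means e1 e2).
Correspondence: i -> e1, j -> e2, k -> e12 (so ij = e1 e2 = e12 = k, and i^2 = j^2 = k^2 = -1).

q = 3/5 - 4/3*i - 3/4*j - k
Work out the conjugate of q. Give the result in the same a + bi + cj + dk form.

In blades: q = 3/5 - 4/3*e1 - 3/4*e2 - e12.
Conjugation here is Clifford conjugation: the scalar is fixed and the grade-1 and grade-2 blades all flip sign, giving 3/5 + 4/3*e1 + 3/4*e2 + e12; translating back:
Answer: 3/5 + 4/3*i + 3/4*j + k


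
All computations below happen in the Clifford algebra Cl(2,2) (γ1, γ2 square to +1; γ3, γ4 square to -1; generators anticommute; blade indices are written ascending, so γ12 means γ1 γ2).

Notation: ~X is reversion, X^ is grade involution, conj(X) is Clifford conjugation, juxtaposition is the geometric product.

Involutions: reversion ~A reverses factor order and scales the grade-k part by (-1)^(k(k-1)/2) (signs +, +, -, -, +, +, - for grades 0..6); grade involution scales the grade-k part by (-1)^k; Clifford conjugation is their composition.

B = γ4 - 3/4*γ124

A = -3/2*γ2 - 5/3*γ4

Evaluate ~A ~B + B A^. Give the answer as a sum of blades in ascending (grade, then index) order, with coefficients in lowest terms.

first term: 5/3 + 5/4*γ12 + 9/8*γ14 - 3/2*γ24
second term: -5/3 + 5/4*γ12 + 9/8*γ14 - 3/2*γ24
Answer: 5/2*γ12 + 9/4*γ14 - 3*γ24


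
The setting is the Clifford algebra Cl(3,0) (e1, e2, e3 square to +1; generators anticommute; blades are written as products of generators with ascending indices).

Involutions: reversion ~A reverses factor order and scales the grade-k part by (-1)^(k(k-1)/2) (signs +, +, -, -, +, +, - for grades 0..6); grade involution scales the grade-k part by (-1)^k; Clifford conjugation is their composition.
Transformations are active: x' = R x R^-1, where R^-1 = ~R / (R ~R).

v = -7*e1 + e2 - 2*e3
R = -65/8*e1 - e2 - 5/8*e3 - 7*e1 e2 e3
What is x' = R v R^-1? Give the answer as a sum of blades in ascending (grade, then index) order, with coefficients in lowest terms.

~R = -65/8*e1 - e2 - 5/8*e3 + 7*e1 e2 e3, and R ~R = 3725/32, so R^-1 = ~R / (3725/32).
R v = 457/8 - 9/8*e1 e2 + 151/8*e1 e3 + 413/8*e2 e3
Answer: -26758/3725*e1 + 43/149*e2 + 5669/3725*e3


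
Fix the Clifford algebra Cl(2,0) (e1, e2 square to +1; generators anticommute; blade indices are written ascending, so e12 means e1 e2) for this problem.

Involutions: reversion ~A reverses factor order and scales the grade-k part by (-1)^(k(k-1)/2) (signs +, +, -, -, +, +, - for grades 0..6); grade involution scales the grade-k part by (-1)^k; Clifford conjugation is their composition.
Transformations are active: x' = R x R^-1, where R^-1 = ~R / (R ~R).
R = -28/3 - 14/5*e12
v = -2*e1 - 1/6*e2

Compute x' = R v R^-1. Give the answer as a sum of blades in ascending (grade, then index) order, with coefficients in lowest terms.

~R = -28/3 + 14/5*e12, and R ~R = 21364/225, so R^-1 = ~R / (21364/225).
R v = 287/15*e1 - 182/45*e2
Answer: -192/109*e1 + 629/654*e2


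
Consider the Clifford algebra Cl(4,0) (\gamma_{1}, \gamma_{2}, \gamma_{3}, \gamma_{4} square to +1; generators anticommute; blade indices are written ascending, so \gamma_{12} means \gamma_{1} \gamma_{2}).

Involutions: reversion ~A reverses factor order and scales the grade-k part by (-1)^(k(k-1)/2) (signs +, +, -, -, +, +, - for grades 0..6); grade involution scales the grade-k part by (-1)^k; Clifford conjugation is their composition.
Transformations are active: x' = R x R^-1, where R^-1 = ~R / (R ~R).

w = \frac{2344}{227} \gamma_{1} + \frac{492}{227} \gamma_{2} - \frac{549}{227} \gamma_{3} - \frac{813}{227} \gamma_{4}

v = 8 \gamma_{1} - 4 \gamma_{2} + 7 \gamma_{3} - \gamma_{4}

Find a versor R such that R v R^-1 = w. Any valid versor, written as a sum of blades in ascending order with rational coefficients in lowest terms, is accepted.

Construction: equal norms (both 130) license R = v + w = \frac{4160}{227} \gamma_{1} - \frac{416}{227} \gamma_{2} + \frac{1040}{227} \gamma_{3} - \frac{1040}{227} \gamma_{4} — nothing changes along that direction, while (v - w)/2 changes sign, so v maps onto w.
Answer: \frac{4160}{227} \gamma_{1} - \frac{416}{227} \gamma_{2} + \frac{1040}{227} \gamma_{3} - \frac{1040}{227} \gamma_{4}


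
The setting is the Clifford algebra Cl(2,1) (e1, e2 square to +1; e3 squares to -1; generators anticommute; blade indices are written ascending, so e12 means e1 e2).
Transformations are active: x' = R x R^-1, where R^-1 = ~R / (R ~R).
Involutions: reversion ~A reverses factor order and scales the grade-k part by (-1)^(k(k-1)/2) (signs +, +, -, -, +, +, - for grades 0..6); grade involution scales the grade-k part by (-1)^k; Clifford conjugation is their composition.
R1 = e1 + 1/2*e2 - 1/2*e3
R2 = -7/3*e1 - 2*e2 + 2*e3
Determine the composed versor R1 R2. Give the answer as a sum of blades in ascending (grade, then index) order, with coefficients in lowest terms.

Distribute over the terms of R1 (each basis-blade product reordered to ascending indices, repeated generators contracted through their squares):
(e1) R2 = -7/3 - 2*e12 + 2*e13
(1/2*e2) R2 = -1 + 7/6*e12 + e23
(-1/2*e3) R2 = 1 - 7/6*e13 - e23
Summing the partial products and collecting blades:
Answer: -7/3 - 5/6*e12 + 5/6*e13


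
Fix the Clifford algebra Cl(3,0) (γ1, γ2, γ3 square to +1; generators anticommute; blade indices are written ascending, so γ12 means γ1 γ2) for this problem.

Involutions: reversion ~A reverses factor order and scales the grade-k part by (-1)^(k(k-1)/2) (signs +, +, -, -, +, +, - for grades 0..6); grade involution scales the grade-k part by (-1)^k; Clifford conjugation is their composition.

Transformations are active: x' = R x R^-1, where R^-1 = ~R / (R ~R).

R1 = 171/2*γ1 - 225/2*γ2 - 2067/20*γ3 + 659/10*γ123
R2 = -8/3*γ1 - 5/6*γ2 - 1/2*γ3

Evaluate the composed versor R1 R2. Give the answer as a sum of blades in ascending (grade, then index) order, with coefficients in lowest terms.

Distribute over the terms of R2 (each basis-blade product reordered to ascending indices, repeated generators contracted through their squares):
R1 (-8/3*γ1) = -228 - 300*γ12 - 1378/5*γ13 - 2636/15*γ23
R1 (-5/6*γ2) = 375/4 - 285/4*γ12 + 659/12*γ13 - 689/8*γ23
R1 (-1/2*γ3) = 2067/40 - 659/20*γ12 - 171/4*γ13 + 225/4*γ23
Summing the partial products and collecting blades:
Answer: -3303/40 - 2021/5*γ12 - 7903/30*γ13 - 24673/120*γ23


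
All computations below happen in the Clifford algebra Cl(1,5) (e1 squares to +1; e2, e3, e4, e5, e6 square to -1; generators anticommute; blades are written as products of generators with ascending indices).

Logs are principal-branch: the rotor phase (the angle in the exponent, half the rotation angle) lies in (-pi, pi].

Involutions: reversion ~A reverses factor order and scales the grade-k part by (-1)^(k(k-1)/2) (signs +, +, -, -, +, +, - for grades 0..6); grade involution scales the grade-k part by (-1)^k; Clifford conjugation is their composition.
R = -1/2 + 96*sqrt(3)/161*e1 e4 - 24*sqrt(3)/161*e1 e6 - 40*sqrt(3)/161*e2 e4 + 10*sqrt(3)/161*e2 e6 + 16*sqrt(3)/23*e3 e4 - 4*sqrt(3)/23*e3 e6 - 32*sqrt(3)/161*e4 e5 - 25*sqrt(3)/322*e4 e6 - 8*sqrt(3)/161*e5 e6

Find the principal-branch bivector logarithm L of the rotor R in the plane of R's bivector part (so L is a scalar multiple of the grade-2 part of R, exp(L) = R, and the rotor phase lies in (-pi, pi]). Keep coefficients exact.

The scalar part of R is -1/2, which pins the rotor phase on the principal branch; dividing the bivector part by the sine of that phase recovers the unit plane, and L is the phase times that plane.
Concretely: cos(phase) = -1/2 gives phase = ±2*pi/3, and since phase/sin(phase) is even the sign is immaterial: L = (phase/sin(phase)) * <R>_2 = (4*sqrt(3)*pi/9) * <R>_2.
Answer: 128*pi/161*e1 e4 - 32*pi/161*e1 e6 - 160*pi/483*e2 e4 + 40*pi/483*e2 e6 + 64*pi/69*e3 e4 - 16*pi/69*e3 e6 - 128*pi/483*e4 e5 - 50*pi/483*e4 e6 - 32*pi/483*e5 e6


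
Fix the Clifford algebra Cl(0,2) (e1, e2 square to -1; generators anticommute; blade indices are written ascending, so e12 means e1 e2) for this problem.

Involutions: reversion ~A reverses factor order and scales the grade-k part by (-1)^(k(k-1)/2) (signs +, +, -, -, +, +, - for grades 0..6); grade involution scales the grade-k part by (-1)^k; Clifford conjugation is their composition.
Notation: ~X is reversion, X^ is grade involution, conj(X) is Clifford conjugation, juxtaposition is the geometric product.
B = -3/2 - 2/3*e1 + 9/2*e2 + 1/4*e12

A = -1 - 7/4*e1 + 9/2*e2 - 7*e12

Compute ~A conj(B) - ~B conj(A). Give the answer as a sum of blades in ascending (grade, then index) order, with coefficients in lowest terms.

first term: 74/3 + 97/3*e1 + 95/48*e2 - 43/8*e12
second term: 74/3 + 341/12*e1 + 311/48*e2 - 121/8*e12
Answer: 47/12*e1 - 9/2*e2 + 39/4*e12


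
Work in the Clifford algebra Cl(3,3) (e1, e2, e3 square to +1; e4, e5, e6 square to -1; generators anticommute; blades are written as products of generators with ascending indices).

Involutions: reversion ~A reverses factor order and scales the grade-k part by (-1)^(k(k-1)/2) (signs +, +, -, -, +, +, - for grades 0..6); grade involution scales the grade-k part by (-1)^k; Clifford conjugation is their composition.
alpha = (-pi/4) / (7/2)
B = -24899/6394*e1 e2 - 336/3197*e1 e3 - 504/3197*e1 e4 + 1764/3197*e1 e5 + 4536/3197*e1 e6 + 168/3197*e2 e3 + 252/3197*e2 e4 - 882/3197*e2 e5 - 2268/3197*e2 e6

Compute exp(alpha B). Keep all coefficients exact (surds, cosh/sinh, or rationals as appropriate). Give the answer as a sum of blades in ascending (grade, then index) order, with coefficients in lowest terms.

B^2 term by term: the squares give (-24899/6394)^2*(e1 e2)^2 + (-336/3197)^2*(e1 e3)^2 + (-504/3197)^2*(e1 e4)^2 + (1764/3197)^2*(e1 e5)^2 + (4536/3197)^2*(e1 e6)^2 + (168/3197)^2*(e2 e3)^2 + (252/3197)^2*(e2 e4)^2 + (-882/3197)^2*(e2 e5)^2 + (-2268/3197)^2*(e2 e6)^2 = 619960201/40883236*(-1) + 112896/10220809*(-1) + 254016/10220809*(+1) + 3111696/10220809*(+1) + 20575296/10220809*(+1) + 28224/10220809*(-1) + 63504/10220809*(+1) + 777924/10220809*(+1) + 5143824/10220809*(+1) = -49/4 (each basis 2-blade squares to minus the product of its generators' squares); cross terms between blades sharing an index anticommute and cancel; the commuting (index-disjoint) pairs give grade-4 terms 2*c*c'*(blade product), which cancel blade by blade — e1 e2 e3 e4: 169344/10220809 - 169344/10220809 = 0; e1 e2 e3 e5: -592704/10220809 + 592704/10220809 = 0; e1 e2 e3 e6: -1524096/10220809 + 1524096/10220809 = 0; e1 e2 e4 e5: -889056/10220809 + 889056/10220809 = 0; e1 e2 e4 e6: -2286144/10220809 + 2286144/10220809 = 0; e1 e2 e5 e6: 8001504/10220809 - 8001504/10220809 = 0 — confirming B is simple. So B^2 = -49/4.
B^2 = -49/4 — a negative square means the series sums to a rotation: l = 7/2, alpha*l = -pi/4, so exp(alpha B) = cos(-pi/4) + (sin(-pi/4)/(7/2))*B = sqrt(2)/2 + (-sqrt(2)/7)*B.
Answer: sqrt(2)/2 + 3557*sqrt(2)/6394*e1 e2 + 48*sqrt(2)/3197*e1 e3 + 72*sqrt(2)/3197*e1 e4 - 252*sqrt(2)/3197*e1 e5 - 648*sqrt(2)/3197*e1 e6 - 24*sqrt(2)/3197*e2 e3 - 36*sqrt(2)/3197*e2 e4 + 126*sqrt(2)/3197*e2 e5 + 324*sqrt(2)/3197*e2 e6


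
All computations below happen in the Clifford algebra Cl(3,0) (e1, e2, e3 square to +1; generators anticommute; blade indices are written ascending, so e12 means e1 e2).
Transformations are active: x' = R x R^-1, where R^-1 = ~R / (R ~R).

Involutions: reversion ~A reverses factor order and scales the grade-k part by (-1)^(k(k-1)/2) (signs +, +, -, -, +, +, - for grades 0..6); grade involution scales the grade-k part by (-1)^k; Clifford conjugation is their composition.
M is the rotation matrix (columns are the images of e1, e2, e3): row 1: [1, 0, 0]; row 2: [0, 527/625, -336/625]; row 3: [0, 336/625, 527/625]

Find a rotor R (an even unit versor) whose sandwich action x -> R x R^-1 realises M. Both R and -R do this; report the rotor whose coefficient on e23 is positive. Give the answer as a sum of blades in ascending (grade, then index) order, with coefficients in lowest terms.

Method: write R = a + b12*e12 + b13*e13 + b23*e23 with a^2 + b12^2 + b13^2 + b23^2 = 1 (so R^-1 = ~R). Expanding the columns R e_j ~R gives tr M = 4a^2 - 1 and, from the antisymmetric part, M21 - M12 = -4a*b12, M13 - M31 = 4a*b13, M32 - M23 = -4a*b23.
Here tr M = 1679/625, so a^2 = (1 + tr M)/4 = 576/625 and a = ±24/25. Taking a = 24/25: M21 - M12 = 0, M13 - M31 = 0, M32 - M23 = 672/625, giving b12 = 0, b13 = 0, b23 = -7/25, i.e. R = 24/25 - 7/25*e23.
Its e23 coefficient is negative, so report the other preimage -R.
Answer: -24/25 + 7/25*e23. Recall the cover is two-to-one: with M of trace 1679/625, both preimages act alike, and the stated e23 sign chooses the sheet.


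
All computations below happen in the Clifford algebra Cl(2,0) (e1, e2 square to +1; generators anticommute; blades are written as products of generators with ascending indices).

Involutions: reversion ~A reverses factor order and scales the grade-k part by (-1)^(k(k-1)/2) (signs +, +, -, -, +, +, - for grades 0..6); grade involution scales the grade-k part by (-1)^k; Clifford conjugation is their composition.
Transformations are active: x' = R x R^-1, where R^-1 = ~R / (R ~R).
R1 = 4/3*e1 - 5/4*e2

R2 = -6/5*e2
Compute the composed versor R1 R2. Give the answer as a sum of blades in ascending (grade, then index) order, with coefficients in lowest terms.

Distribute over the terms of R2 (each basis-blade product reordered to ascending indices, repeated generators contracted through their squares):
R1 (-6/5*e2) = 3/2 - 8/5*e1 e2
Answer: 3/2 - 8/5*e1 e2


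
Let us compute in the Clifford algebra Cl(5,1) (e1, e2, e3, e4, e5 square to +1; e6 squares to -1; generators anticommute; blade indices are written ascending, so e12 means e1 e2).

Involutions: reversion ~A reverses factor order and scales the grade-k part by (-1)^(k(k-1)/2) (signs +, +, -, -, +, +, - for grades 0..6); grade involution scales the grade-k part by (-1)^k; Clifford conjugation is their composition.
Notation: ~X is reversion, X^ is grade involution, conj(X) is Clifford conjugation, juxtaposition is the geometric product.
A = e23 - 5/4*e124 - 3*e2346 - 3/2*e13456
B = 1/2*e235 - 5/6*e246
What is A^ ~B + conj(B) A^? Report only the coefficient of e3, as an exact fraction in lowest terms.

first term: 5/2*e3 + 1/2*e5 - 25/24*e16 - 5/6*e346 + 3/2*e456 - 5/4*e1235 - 3/4*e1246 - 5/8*e1345
second term: 5/2*e3 - 1/2*e5 - 25/24*e16 - 5/6*e346 - 3/2*e456 - 5/4*e1235 - 3/4*e1246 + 5/8*e1345
Answer: 5


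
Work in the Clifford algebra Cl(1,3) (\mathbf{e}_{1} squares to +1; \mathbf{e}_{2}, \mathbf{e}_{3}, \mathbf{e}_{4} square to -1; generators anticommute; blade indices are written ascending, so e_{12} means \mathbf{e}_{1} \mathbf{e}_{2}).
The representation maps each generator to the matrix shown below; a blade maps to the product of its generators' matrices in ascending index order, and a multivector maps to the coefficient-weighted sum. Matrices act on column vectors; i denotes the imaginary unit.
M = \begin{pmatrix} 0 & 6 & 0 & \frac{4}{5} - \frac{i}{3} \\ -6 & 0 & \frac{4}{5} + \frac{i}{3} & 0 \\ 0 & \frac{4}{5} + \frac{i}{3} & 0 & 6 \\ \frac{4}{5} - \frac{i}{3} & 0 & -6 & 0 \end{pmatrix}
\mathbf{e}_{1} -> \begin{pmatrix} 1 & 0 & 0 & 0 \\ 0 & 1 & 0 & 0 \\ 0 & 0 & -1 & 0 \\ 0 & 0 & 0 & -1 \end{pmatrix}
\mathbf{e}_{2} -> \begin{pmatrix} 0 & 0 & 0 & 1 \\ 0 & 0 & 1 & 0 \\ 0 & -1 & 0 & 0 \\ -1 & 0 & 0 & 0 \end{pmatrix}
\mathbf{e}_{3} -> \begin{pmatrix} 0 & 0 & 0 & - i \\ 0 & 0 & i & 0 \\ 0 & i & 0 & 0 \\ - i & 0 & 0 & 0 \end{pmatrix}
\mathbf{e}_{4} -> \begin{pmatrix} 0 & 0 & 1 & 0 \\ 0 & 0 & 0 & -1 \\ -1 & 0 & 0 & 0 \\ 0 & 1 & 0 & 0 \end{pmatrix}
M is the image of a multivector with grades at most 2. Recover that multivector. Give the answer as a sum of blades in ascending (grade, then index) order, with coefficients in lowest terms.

Method: the blade images are trace-orthogonal — tr(rho(e_A) rho(e_B)^-1) = 4 if A = B and 0 otherwise — and rho(e_A)^-1 = (e_A)^2 * rho(e_A) with (e_A)^2 = +1 or -1, so the coefficient of e_A in the preimage is (e_A)^2 * tr(M rho(e_A))/4.
Nonzero projections over blades of grade <= 2: e_{3}: (e_{3})^2 = -1, tr(M rho(e_{3})) = - \frac{4}{3}, coefficient \frac{1}{3}; e_{12}: (e_{12})^2 = +1, tr(M rho(e_{12})) = \frac{16}{5}, coefficient \frac{4}{5}; e_{24}: (e_{24})^2 = -1, tr(M rho(e_{24})) = -24, coefficient 6. Every other blade of grade <= 2 projects to 0.
Answer: \frac{1}{3} e_{3} + \frac{4}{5} e_{12} + 6 e_{24}


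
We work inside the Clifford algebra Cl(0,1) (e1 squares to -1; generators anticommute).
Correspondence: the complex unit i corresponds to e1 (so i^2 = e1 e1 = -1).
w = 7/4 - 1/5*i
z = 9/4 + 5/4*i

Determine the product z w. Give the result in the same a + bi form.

In blades: z = 9/4 + 5/4*e1, w = 7/4 - 1/5*e1.
Distribute z over w term by term (generator squares from the signature, products reordered to ascending indices): (9/4)*w = 63/16 - 9/20*e1; (5/4*e1)*w = 1/4 + 35/16*e1.
Sum: 67/16 + 139/80*e1; translating back through the correspondence:
Answer: 67/16 + 139/80*i


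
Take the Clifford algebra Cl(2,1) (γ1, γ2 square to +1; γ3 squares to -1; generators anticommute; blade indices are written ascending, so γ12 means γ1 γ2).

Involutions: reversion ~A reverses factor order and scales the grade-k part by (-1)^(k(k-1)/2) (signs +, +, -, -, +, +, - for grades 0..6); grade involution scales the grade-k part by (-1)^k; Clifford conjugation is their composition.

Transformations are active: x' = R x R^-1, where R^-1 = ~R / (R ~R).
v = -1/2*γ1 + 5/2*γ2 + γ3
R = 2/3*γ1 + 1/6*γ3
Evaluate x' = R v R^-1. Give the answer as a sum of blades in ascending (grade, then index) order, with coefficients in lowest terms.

~R = 2/3*γ1 + 1/6*γ3, and R ~R = 5/12, so R^-1 = ~R / (5/12).
R v = -1/2 + 5/3*γ12 + 3/4*γ13 - 5/12*γ23
Answer: -11/10*γ1 - 5/2*γ2 - 7/5*γ3


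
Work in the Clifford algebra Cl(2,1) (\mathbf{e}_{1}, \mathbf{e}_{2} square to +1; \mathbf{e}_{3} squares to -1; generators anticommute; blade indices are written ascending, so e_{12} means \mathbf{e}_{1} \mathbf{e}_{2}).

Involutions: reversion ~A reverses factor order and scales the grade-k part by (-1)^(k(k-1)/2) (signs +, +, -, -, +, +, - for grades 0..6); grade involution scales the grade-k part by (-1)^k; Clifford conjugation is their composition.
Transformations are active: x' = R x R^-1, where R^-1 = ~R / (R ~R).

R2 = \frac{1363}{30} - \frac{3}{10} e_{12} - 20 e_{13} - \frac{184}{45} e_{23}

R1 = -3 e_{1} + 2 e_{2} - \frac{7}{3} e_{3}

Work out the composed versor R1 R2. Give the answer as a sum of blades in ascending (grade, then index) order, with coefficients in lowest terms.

Distribute over the terms of R1 (each basis-blade product reordered to ascending indices, repeated generators contracted through their squares):
(-3 e_{1}) R2 = -\frac{1363}{10} e_{1} + \frac{9}{10} e_{2} + 60 e_{3} + \frac{184}{15} e_{123}
(2 e_{2}) R2 = \frac{3}{5} e_{1} + \frac{1363}{15} e_{2} - \frac{368}{45} e_{3} + 40 e_{123}
(-\frac{7}{3} e_{3}) R2 = \frac{140}{3} e_{1} + \frac{1288}{135} e_{2} - \frac{9541}{90} e_{3} + \frac{7}{10} e_{123}
Summing the partial products and collecting blades:
Answer: -\frac{2671}{30} e_{1} + \frac{27353}{270} e_{2} - \frac{4877}{90} e_{3} + \frac{1589}{30} e_{123}


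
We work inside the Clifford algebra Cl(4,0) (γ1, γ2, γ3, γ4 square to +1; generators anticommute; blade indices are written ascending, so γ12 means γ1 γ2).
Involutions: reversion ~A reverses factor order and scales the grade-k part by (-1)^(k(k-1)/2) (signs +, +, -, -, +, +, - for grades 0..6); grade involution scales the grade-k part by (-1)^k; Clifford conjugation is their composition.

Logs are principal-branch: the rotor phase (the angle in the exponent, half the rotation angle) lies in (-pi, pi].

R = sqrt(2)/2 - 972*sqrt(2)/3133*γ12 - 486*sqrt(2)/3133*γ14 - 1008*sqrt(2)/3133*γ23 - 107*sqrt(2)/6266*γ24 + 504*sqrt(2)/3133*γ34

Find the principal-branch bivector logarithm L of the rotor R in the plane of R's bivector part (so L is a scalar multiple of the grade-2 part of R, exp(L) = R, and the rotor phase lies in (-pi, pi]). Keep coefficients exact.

The scalar part of R is sqrt(2)/2, which pins the rotor phase on the principal branch; dividing the bivector part by the sine of that phase recovers the unit plane, and L is the phase times that plane.
Concretely: cos(phase) = sqrt(2)/2 gives phase = ±pi/4, and since phase/sin(phase) is even the sign is immaterial: L = (phase/sin(phase)) * <R>_2 = (sqrt(2)*pi/4) * <R>_2.
Answer: -486*pi/3133*γ12 - 243*pi/3133*γ14 - 504*pi/3133*γ23 - 107*pi/12532*γ24 + 252*pi/3133*γ34


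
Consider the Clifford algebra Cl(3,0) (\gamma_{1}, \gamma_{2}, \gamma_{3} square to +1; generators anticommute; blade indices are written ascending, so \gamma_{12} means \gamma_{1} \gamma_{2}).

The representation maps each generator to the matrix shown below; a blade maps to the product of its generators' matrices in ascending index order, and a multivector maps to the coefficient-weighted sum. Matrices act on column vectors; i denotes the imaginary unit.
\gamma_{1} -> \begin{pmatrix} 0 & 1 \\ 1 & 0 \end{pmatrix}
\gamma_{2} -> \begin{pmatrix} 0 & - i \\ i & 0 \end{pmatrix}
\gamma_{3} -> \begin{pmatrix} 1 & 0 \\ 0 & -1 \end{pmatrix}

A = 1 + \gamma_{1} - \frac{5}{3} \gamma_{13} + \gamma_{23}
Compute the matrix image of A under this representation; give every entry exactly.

Bivector images (products of the table entries): rho(\gamma_{13}) = rho(\gamma_{1})rho(\gamma_{3}) = \begin{pmatrix} 0 & -1 \\ 1 & 0 \end{pmatrix}; rho(\gamma_{23}) = rho(\gamma_{2})rho(\gamma_{3}) = \begin{pmatrix} 0 & i \\ i & 0 \end{pmatrix}.
M = (1)*1 + (1)*rho(\gamma_{1}) + (-\frac{5}{3})*rho(\gamma_{13}) + (1)*rho(\gamma_{23}), summed entrywise (1 is the identity matrix):
Answer: \begin{pmatrix} 1 & \frac{8}{3} + i \\ - \frac{2}{3} + i & 1 \end{pmatrix}


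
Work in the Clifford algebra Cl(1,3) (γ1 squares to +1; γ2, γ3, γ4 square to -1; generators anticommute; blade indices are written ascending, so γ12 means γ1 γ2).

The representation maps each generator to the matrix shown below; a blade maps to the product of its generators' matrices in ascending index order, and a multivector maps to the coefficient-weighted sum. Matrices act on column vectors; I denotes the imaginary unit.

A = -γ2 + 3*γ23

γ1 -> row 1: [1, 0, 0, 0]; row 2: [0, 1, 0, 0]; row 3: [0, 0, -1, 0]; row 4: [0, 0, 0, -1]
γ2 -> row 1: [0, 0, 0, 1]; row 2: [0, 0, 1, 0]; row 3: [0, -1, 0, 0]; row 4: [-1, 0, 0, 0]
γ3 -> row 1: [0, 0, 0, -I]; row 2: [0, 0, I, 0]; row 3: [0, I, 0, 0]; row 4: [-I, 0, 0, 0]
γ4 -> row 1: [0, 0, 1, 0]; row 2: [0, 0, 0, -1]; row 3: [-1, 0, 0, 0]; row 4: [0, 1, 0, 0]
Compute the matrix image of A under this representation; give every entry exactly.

Bivector images (products of the table entries): rho(γ23) = rho(γ2)rho(γ3) = row 1: [-I, 0, 0, 0]; row 2: [0, I, 0, 0]; row 3: [0, 0, -I, 0]; row 4: [0, 0, 0, I].
M = (-1)*rho(γ2) + (3)*rho(γ23), summed entrywise:
Answer: row 1: [-3*I, 0, 0, -1]; row 2: [0, 3*I, -1, 0]; row 3: [0, 1, -3*I, 0]; row 4: [1, 0, 0, 3*I]


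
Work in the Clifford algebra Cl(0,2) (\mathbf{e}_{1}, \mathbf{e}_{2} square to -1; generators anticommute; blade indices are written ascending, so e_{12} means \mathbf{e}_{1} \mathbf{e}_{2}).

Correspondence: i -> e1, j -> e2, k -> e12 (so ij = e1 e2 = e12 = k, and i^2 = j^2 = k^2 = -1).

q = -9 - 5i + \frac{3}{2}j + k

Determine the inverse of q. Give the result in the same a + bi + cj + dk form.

In blades: q = -9 - 5 e_{1} + \frac{3}{2} e_{2} + e_{12}.
With qbar = -9 + 5 e_{1} - \frac{3}{2} e_{2} - e_{12} (scalar fixed, mapped units negated), q qbar = \frac{437}{4} (the sum of squared coefficients), so q^-1 = qbar / (\frac{437}{4}) = -\frac{36}{437} + \frac{20}{437} e_{1} - \frac{6}{437} e_{2} - \frac{4}{437} e_{12}; translating back:
Answer: -\frac{36}{437} + \frac{20}{437}i - \frac{6}{437}j - \frac{4}{437}k


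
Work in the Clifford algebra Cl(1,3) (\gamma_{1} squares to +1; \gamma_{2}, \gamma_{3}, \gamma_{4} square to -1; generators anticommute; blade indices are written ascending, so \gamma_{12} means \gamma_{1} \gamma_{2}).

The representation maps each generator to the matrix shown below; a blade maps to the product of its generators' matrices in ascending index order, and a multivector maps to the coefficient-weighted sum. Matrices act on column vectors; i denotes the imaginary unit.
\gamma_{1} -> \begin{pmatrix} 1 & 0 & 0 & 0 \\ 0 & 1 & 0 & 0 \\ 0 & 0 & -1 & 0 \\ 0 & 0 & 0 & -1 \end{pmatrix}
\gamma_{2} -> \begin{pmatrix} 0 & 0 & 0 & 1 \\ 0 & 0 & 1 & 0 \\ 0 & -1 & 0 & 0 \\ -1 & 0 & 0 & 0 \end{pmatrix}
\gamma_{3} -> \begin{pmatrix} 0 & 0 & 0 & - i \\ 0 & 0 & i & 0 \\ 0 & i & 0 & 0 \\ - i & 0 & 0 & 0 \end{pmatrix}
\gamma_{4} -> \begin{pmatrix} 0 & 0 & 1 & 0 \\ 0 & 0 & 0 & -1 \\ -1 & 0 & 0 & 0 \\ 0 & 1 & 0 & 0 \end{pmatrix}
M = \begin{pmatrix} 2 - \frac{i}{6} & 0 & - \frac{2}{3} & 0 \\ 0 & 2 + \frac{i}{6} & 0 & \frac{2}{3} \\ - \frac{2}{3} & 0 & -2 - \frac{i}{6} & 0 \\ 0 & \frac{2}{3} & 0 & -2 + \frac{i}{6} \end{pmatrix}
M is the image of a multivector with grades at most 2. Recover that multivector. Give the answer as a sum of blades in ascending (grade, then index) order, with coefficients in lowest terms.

Method: the blade images are trace-orthogonal — tr(rho(e_A) rho(e_B)^-1) = 4 if A = B and 0 otherwise — and rho(e_A)^-1 = (e_A)^2 * rho(e_A) with (e_A)^2 = +1 or -1, so the coefficient of e_A in the preimage is (e_A)^2 * tr(M rho(e_A))/4.
Nonzero projections over blades of grade <= 2: \gamma_{1}: (\gamma_{1})^2 = +1, tr(M rho(\gamma_{1})) = 8, coefficient 2; \gamma_{14}: (\gamma_{14})^2 = +1, tr(M rho(\gamma_{14})) = - \frac{8}{3}, coefficient -\frac{2}{3}; \gamma_{23}: (\gamma_{23})^2 = -1, tr(M rho(\gamma_{23})) = - \frac{2}{3}, coefficient \frac{1}{6}. Every other blade of grade <= 2 projects to 0.
Answer: 2 \gamma_{1} - \frac{2}{3} \gamma_{14} + \frac{1}{6} \gamma_{23}


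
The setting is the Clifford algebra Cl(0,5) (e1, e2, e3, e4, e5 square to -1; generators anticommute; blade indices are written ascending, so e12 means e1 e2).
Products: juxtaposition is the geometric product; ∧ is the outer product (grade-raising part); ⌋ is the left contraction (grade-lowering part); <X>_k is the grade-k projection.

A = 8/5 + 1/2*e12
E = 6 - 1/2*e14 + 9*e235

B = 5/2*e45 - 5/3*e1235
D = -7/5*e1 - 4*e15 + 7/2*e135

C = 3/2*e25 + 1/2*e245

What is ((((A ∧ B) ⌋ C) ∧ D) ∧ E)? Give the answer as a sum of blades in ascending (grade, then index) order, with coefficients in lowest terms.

step 1: 4*e45 - 8/3*e1235 + 5/4*e1245
step 2: -2*e2
step 3: -14/5*e12 - 8*e125 + 7*e1235
step 4: -84/5*e12 - 48*e125 + 42*e1235
Answer: -84/5*e12 - 48*e125 + 42*e1235


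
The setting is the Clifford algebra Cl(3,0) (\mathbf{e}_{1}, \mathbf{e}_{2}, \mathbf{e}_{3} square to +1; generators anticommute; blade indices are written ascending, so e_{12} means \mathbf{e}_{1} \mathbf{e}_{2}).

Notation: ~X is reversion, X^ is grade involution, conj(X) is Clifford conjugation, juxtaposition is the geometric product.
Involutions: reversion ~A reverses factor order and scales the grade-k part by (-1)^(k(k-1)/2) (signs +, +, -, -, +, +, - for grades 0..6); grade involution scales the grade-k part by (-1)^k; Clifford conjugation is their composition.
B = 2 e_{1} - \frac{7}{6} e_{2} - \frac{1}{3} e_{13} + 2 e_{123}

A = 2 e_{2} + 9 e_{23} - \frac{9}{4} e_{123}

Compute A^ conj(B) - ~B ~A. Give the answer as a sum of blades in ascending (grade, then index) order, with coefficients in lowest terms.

first term: -\frac{41}{6} - 18 e_{1} + \frac{3}{4} e_{2} - \frac{21}{2} e_{3} - e_{12} + \frac{11}{8} e_{13} - \frac{9}{2} e_{23} - \frac{52}{3} e_{123}
second term: \frac{13}{6} - 18 e_{1} + \frac{3}{4} e_{2} + \frac{21}{2} e_{3} + 7 e_{12} + \frac{53}{8} e_{13} + \frac{9}{2} e_{23} - \frac{56}{3} e_{123}
Answer: -9 - 21 e_{3} - 8 e_{12} - \frac{21}{4} e_{13} - 9 e_{23} + \frac{4}{3} e_{123}


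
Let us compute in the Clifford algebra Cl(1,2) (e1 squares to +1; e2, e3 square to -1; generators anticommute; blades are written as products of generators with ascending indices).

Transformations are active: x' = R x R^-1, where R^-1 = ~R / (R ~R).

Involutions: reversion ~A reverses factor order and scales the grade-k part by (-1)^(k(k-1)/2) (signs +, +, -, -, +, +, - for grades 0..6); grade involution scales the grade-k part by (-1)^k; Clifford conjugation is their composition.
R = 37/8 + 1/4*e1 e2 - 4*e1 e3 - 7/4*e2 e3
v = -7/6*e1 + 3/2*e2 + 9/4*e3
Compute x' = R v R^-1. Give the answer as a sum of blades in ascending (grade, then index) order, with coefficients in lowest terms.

~R = 37/8 - 1/4*e1 e2 + 4*e1 e3 + 7/4*e2 e3, and R ~R = 537/64, so R^-1 = ~R / (537/64).
R v = 155/48*e1 + 67/6*e2 + 299/96*e3 + 413/48*e1 e2 e3
Answer: 3665/3222*e1 + 8399/3222*e2 + 1441/2148*e3


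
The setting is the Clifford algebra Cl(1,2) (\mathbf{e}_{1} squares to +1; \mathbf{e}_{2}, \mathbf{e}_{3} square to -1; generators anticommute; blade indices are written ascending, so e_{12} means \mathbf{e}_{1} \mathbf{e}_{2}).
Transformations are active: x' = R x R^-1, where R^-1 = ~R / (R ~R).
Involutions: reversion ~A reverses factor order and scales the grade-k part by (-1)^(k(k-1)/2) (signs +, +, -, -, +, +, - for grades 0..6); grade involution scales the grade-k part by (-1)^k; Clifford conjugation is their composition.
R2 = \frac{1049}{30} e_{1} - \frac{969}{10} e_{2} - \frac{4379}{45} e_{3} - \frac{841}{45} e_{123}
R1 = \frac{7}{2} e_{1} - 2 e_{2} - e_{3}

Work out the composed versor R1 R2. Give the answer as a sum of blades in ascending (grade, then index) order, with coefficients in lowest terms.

Distribute over the terms of R1 (each basis-blade product reordered to ascending indices, repeated generators contracted through their squares):
(\frac{7}{2} e_{1}) R2 = \frac{7343}{60} - \frac{6783}{20} e_{12} - \frac{30653}{90} e_{13} - \frac{5887}{90} e_{23}
(-2 e_{2}) R2 = -\frac{969}{5} + \frac{1049}{15} e_{12} + \frac{1682}{45} e_{13} + \frac{8758}{45} e_{23}
(-e_{3}) R2 = -\frac{4379}{45} - \frac{841}{45} e_{12} + \frac{1049}{30} e_{13} - \frac{969}{10} e_{23}
Summing the partial products and collecting blades:
Answer: -\frac{30371}{180} - \frac{51823}{180} e_{12} - \frac{12071}{45} e_{13} + \frac{1454}{45} e_{23}


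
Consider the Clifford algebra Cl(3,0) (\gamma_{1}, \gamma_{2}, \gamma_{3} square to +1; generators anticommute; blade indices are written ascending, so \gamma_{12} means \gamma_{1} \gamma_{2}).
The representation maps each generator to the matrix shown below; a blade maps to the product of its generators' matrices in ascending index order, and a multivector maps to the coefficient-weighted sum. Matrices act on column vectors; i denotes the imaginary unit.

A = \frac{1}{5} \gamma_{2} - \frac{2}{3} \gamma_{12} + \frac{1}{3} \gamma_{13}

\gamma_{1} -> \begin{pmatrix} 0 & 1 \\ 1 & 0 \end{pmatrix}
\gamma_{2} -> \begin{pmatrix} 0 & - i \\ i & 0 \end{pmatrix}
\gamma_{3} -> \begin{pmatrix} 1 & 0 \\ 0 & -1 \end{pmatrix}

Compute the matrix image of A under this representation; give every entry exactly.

Bivector images (products of the table entries): rho(\gamma_{12}) = rho(\gamma_{1})rho(\gamma_{2}) = \begin{pmatrix} i & 0 \\ 0 & - i \end{pmatrix}; rho(\gamma_{13}) = rho(\gamma_{1})rho(\gamma_{3}) = \begin{pmatrix} 0 & -1 \\ 1 & 0 \end{pmatrix}.
M = (\frac{1}{5})*rho(\gamma_{2}) + (-\frac{2}{3})*rho(\gamma_{12}) + (\frac{1}{3})*rho(\gamma_{13}), summed entrywise:
Answer: \begin{pmatrix} - \frac{2 i}{3} & - \frac{1}{3} - \frac{i}{5} \\ \frac{1}{3} + \frac{i}{5} & \frac{2 i}{3} \end{pmatrix}
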